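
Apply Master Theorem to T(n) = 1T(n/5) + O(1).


a=1, b=5, c=0. log_5(1)=0 = c=0. Case 2: O(n^c log n) = O(log n)
Complexity: O(log n)


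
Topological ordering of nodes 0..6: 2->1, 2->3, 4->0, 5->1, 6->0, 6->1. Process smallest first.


Kahn's algorithm, process smallest node first
Order: [2, 3, 4, 5, 6, 0, 1]


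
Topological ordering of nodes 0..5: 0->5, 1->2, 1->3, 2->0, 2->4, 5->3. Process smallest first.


Kahn's algorithm, process smallest node first
Order: [1, 2, 0, 4, 5, 3]


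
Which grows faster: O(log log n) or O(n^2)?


double-logarithmic grows slower than quadratic
O(log log n) is asymptotically smaller; O(n^2) grows faster


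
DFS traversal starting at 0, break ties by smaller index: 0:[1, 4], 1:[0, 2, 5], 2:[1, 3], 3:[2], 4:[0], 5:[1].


DFS stack-based: start with [0]
Visit order: [0, 1, 2, 3, 5, 4]


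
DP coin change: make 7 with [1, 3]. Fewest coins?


dp[0]=0; dp[i]=1+min(dp[i-c] for c in coins)
...dp[2]=2, dp[3]=1, dp[4]=2, dp[5]=3, dp[6]=2, dp[7]=3
Minimum coins for 7 = 3


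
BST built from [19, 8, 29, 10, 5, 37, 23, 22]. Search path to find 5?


BST root = 19
Search for 5: compare at each node
Path: [19, 8, 5]


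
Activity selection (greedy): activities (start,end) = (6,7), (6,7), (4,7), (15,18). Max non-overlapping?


Greedy: pick earliest-ending, then skip overlaps.
Selected (2 activities): [(6, 7), (15, 18)]


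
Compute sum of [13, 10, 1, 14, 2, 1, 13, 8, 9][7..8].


Prefix sums: [0, 13, 23, 24, 38, 40, 41, 54, 62, 71]
Sum[7..8] = prefix[9] - prefix[7] = 71 - 54 = 17


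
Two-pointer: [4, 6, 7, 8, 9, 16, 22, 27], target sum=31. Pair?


Two pointers: lo=0, hi=7
Found pair: (4, 27) summing to 31


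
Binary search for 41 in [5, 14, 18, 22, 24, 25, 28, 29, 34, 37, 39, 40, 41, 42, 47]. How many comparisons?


Search for 41:
[0,14] mid=7 arr[7]=29
[8,14] mid=11 arr[11]=40
[12,14] mid=13 arr[13]=42
[12,12] mid=12 arr[12]=41
Total: 4 comparisons


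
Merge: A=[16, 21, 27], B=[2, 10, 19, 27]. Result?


Compare heads, take smaller each step.
Merged: [2, 10, 16, 19, 21, 27, 27]


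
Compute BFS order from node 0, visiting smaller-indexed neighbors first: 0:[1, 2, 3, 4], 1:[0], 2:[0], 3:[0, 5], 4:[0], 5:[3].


BFS queue: start with [0]
Visit order: [0, 1, 2, 3, 4, 5]


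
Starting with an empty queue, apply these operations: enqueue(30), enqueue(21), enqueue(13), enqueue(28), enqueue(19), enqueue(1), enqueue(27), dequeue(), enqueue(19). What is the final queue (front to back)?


enqueue(30) -> [30]
enqueue(21) -> [30, 21]
enqueue(13) -> [30, 21, 13]
enqueue(28) -> [30, 21, 13, 28]
enqueue(19) -> [30, 21, 13, 28, 19]
enqueue(1) -> [30, 21, 13, 28, 19, 1]
enqueue(27) -> [30, 21, 13, 28, 19, 1, 27]
dequeue() returns 30 -> [21, 13, 28, 19, 1, 27]
enqueue(19) -> [21, 13, 28, 19, 1, 27, 19]
Final queue (front to back): [21, 13, 28, 19, 1, 27, 19]


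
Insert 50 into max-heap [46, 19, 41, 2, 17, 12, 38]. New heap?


Append 50: [46, 19, 41, 2, 17, 12, 38, 50]
Bubble up: swap idx 7(50) with idx 3(2); swap idx 3(50) with idx 1(19); swap idx 1(50) with idx 0(46)
Result: [50, 46, 41, 19, 17, 12, 38, 2]


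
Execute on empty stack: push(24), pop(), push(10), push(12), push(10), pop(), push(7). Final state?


push(24) -> [24]
pop() returns 24 -> []
push(10) -> [10]
push(12) -> [10, 12]
push(10) -> [10, 12, 10]
pop() returns 10 -> [10, 12]
push(7) -> [10, 12, 7]
Final stack (bottom to top): [10, 12, 7]


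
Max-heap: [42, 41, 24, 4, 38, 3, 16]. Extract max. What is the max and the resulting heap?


Max = 42
Replace root with last, heapify down
Resulting heap: [41, 38, 24, 4, 16, 3]


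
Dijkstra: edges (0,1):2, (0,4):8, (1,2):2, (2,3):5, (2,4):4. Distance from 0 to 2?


Dijkstra from 0:
Distances: {0: 0, 1: 2, 2: 4, 3: 9, 4: 8}
Shortest distance to 2 = 4, path = [0, 1, 2]


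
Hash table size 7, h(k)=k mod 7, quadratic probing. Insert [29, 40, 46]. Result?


Insertions: 29->slot 1; 40->slot 5; 46->slot 4
Table: [None, 29, None, None, 46, 40, None]


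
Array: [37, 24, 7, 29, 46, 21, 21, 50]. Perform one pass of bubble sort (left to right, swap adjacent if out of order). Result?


After one pass: [24, 7, 29, 37, 21, 21, 46, 50]


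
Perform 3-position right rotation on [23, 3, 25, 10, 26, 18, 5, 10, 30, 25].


Right rotate by 3: [10, 30, 25, 23, 3, 25, 10, 26, 18, 5]


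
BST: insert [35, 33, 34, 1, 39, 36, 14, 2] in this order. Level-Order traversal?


Root = 35; build tree by BST insertion.
Level-Order traversal: [35, 33, 39, 1, 34, 36, 14, 2]


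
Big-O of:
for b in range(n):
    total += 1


Per nesting level: O(n) = O(n)
Complexity: O(n)


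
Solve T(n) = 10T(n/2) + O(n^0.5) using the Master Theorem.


a=10, b=2, c=0.5. log_2(10)=3.322 > c=0.5. Case 1: O(n^log_b(a)) = O(n^3.322)
Complexity: O(n^3.322)


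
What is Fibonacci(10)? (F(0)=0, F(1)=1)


F(n)=F(n-1)+F(n-2)
...F(8)=21, F(9)=34, F(10)=55


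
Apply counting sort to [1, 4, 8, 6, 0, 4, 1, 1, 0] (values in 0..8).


Count array: [2, 3, 0, 0, 2, 0, 1, 0, 1]
Reconstruct: [0, 0, 1, 1, 1, 4, 4, 6, 8]


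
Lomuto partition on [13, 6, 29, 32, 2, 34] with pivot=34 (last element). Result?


Elements <= 34 go left of pivot.
Result: [13, 6, 29, 32, 2, 34], pivot at index 5


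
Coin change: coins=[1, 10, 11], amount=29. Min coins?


dp[0]=0; dp[i]=1+min(dp[i-c] for c in coins)
...dp[24]=4, dp[25]=5, dp[26]=6, dp[27]=7, dp[28]=8, dp[29]=9
Minimum coins for 29 = 9


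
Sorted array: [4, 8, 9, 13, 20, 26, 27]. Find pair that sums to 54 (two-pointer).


Two pointers: lo=0, hi=6
No pair sums to 54


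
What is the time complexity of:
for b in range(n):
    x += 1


Per nesting level: O(n) = O(n)
Complexity: O(n)


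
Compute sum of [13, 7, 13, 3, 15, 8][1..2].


Prefix sums: [0, 13, 20, 33, 36, 51, 59]
Sum[1..2] = prefix[3] - prefix[1] = 33 - 13 = 20


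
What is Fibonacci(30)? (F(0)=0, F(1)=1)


F(n)=F(n-1)+F(n-2)
...F(28)=317811, F(29)=514229, F(30)=832040


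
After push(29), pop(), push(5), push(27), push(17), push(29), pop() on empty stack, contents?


push(29) -> [29]
pop() returns 29 -> []
push(5) -> [5]
push(27) -> [5, 27]
push(17) -> [5, 27, 17]
push(29) -> [5, 27, 17, 29]
pop() returns 29 -> [5, 27, 17]
Final stack (bottom to top): [5, 27, 17]


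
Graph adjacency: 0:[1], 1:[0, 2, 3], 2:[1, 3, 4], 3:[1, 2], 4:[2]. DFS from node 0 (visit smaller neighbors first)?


DFS stack-based: start with [0]
Visit order: [0, 1, 2, 3, 4]


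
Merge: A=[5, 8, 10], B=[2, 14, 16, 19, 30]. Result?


Compare heads, take smaller each step.
Merged: [2, 5, 8, 10, 14, 16, 19, 30]


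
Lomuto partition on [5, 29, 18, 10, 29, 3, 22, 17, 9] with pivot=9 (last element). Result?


Elements <= 9 go left of pivot.
Result: [5, 3, 9, 10, 29, 29, 22, 17, 18], pivot at index 2


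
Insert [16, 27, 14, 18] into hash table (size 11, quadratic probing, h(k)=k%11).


Insertions: 16->slot 5; 27->slot 6; 14->slot 3; 18->slot 7
Table: [None, None, None, 14, None, 16, 27, 18, None, None, None]


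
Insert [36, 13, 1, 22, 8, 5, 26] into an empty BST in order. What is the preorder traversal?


Root = 36; build tree by BST insertion.
Preorder traversal: [36, 13, 1, 8, 5, 22, 26]


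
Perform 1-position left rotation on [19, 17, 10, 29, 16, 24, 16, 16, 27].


Left rotate by 1: [17, 10, 29, 16, 24, 16, 16, 27, 19]


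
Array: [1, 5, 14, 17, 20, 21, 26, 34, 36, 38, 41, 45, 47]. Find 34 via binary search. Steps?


Search for 34:
[0,12] mid=6 arr[6]=26
[7,12] mid=9 arr[9]=38
[7,8] mid=7 arr[7]=34
Total: 3 comparisons


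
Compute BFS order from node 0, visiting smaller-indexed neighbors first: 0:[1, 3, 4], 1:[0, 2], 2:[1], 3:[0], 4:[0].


BFS queue: start with [0]
Visit order: [0, 1, 3, 4, 2]


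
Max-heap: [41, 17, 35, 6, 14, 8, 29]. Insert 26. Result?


Append 26: [41, 17, 35, 6, 14, 8, 29, 26]
Bubble up: swap idx 7(26) with idx 3(6); swap idx 3(26) with idx 1(17)
Result: [41, 26, 35, 17, 14, 8, 29, 6]


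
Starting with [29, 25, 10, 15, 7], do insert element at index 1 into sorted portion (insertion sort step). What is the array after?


After one pass: [25, 29, 10, 15, 7]


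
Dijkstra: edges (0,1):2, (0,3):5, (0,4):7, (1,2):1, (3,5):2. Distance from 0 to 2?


Dijkstra from 0:
Distances: {0: 0, 1: 2, 2: 3, 3: 5, 4: 7, 5: 7}
Shortest distance to 2 = 3, path = [0, 1, 2]


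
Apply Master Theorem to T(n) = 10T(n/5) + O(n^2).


a=10, b=5, c=2. log_5(10)=1.431 < c=2. Case 3: O(n^c) = O(n^2)
Complexity: O(n^2)


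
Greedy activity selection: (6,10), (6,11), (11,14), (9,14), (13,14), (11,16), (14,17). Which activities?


Greedy: pick earliest-ending, then skip overlaps.
Selected (3 activities): [(6, 10), (11, 14), (14, 17)]


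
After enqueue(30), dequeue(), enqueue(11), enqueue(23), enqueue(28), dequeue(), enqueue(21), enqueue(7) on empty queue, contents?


enqueue(30) -> [30]
dequeue() returns 30 -> []
enqueue(11) -> [11]
enqueue(23) -> [11, 23]
enqueue(28) -> [11, 23, 28]
dequeue() returns 11 -> [23, 28]
enqueue(21) -> [23, 28, 21]
enqueue(7) -> [23, 28, 21, 7]
Final queue (front to back): [23, 28, 21, 7]


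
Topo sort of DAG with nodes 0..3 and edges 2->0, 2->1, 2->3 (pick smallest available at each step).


Kahn's algorithm, process smallest node first
Order: [2, 0, 1, 3]


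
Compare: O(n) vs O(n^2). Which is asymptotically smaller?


linear grows slower than quadratic
O(n) is asymptotically smaller; O(n^2) grows faster


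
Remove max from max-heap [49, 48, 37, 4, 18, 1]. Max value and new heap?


Max = 49
Replace root with last, heapify down
Resulting heap: [48, 18, 37, 4, 1]


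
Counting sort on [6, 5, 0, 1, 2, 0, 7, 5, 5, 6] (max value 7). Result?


Count array: [2, 1, 1, 0, 0, 3, 2, 1]
Reconstruct: [0, 0, 1, 2, 5, 5, 5, 6, 6, 7]


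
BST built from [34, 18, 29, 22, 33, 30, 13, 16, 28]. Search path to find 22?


BST root = 34
Search for 22: compare at each node
Path: [34, 18, 29, 22]


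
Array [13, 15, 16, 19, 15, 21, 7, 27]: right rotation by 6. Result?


Right rotate by 6: [16, 19, 15, 21, 7, 27, 13, 15]


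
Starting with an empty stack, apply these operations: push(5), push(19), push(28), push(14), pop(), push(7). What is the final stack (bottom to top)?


push(5) -> [5]
push(19) -> [5, 19]
push(28) -> [5, 19, 28]
push(14) -> [5, 19, 28, 14]
pop() returns 14 -> [5, 19, 28]
push(7) -> [5, 19, 28, 7]
Final stack (bottom to top): [5, 19, 28, 7]


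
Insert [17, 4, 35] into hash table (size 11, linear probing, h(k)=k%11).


Insertions: 17->slot 6; 4->slot 4; 35->slot 2
Table: [None, None, 35, None, 4, None, 17, None, None, None, None]


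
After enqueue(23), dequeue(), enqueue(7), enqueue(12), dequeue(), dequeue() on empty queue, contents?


enqueue(23) -> [23]
dequeue() returns 23 -> []
enqueue(7) -> [7]
enqueue(12) -> [7, 12]
dequeue() returns 7 -> [12]
dequeue() returns 12 -> []
Final queue (front to back): []


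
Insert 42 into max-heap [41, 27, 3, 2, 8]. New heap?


Append 42: [41, 27, 3, 2, 8, 42]
Bubble up: swap idx 5(42) with idx 2(3); swap idx 2(42) with idx 0(41)
Result: [42, 27, 41, 2, 8, 3]


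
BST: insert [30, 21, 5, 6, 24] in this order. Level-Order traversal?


Root = 30; build tree by BST insertion.
Level-Order traversal: [30, 21, 5, 24, 6]


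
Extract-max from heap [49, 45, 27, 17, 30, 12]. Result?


Max = 49
Replace root with last, heapify down
Resulting heap: [45, 30, 27, 17, 12]


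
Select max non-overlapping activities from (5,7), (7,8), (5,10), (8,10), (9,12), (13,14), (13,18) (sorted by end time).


Greedy: pick earliest-ending, then skip overlaps.
Selected (4 activities): [(5, 7), (7, 8), (8, 10), (13, 14)]


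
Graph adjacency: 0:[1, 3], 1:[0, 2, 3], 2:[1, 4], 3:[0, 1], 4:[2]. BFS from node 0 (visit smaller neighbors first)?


BFS queue: start with [0]
Visit order: [0, 1, 3, 2, 4]


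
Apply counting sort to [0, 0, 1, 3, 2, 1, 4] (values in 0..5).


Count array: [2, 2, 1, 1, 1, 0]
Reconstruct: [0, 0, 1, 1, 2, 3, 4]


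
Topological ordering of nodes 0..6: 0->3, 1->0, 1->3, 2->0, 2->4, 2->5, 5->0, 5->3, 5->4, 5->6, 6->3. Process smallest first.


Kahn's algorithm, process smallest node first
Order: [1, 2, 5, 0, 4, 6, 3]


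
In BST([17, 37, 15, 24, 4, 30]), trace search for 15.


BST root = 17
Search for 15: compare at each node
Path: [17, 15]


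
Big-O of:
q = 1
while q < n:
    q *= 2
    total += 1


Per nesting level: O(log n) = O(log n)
Complexity: O(log n)


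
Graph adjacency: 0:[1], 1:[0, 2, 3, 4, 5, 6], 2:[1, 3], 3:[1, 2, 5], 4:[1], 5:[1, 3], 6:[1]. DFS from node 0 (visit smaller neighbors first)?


DFS stack-based: start with [0]
Visit order: [0, 1, 2, 3, 5, 4, 6]


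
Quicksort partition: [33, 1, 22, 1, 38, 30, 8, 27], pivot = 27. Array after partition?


Elements <= 27 go left of pivot.
Result: [1, 22, 1, 8, 27, 30, 33, 38], pivot at index 4


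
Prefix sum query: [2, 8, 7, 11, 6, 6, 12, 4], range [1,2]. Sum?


Prefix sums: [0, 2, 10, 17, 28, 34, 40, 52, 56]
Sum[1..2] = prefix[3] - prefix[1] = 17 - 2 = 15


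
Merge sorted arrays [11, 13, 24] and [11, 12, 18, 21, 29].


Compare heads, take smaller each step.
Merged: [11, 11, 12, 13, 18, 21, 24, 29]


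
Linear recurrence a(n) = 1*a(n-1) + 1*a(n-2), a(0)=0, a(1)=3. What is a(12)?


Build bottom-up:
...a(10)=165, a(11)=267, a(12)=1*267+1*165=432


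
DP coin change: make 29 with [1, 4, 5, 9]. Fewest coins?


dp[0]=0; dp[i]=1+min(dp[i-c] for c in coins)
...dp[24]=4, dp[25]=5, dp[26]=4, dp[27]=3, dp[28]=4, dp[29]=5
Minimum coins for 29 = 5


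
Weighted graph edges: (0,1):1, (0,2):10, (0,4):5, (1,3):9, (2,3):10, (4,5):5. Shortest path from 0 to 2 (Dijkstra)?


Dijkstra from 0:
Distances: {0: 0, 1: 1, 2: 10, 3: 10, 4: 5, 5: 10}
Shortest distance to 2 = 10, path = [0, 2]


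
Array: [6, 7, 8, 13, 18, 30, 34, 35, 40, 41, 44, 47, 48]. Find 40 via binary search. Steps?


Search for 40:
[0,12] mid=6 arr[6]=34
[7,12] mid=9 arr[9]=41
[7,8] mid=7 arr[7]=35
[8,8] mid=8 arr[8]=40
Total: 4 comparisons


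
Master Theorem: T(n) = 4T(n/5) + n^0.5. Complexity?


a=4, b=5, c=0.5. log_5(4)=0.861 > c=0.5. Case 1: O(n^log_b(a)) = O(n^0.861)
Complexity: O(n^0.861)


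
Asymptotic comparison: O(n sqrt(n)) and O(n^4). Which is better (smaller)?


n^1.5 grows slower than quartic
O(n sqrt(n)) is asymptotically smaller; O(n^4) grows faster


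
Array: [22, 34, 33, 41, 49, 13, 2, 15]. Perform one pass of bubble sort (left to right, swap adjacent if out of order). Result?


After one pass: [22, 33, 34, 41, 13, 2, 15, 49]


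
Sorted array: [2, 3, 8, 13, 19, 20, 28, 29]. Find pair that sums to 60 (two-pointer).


Two pointers: lo=0, hi=7
No pair sums to 60


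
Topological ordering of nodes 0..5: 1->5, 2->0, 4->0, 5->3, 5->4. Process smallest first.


Kahn's algorithm, process smallest node first
Order: [1, 2, 5, 3, 4, 0]


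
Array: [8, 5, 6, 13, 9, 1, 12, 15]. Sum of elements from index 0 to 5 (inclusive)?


Prefix sums: [0, 8, 13, 19, 32, 41, 42, 54, 69]
Sum[0..5] = prefix[6] - prefix[0] = 42 - 0 = 42


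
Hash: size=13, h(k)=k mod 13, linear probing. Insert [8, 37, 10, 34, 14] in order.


Insertions: 8->slot 8; 37->slot 11; 10->slot 10; 34->slot 9; 14->slot 1
Table: [None, 14, None, None, None, None, None, None, 8, 34, 10, 37, None]


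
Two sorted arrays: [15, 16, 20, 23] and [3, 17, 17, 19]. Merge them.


Compare heads, take smaller each step.
Merged: [3, 15, 16, 17, 17, 19, 20, 23]


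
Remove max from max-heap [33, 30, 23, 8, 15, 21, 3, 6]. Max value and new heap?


Max = 33
Replace root with last, heapify down
Resulting heap: [30, 15, 23, 8, 6, 21, 3]


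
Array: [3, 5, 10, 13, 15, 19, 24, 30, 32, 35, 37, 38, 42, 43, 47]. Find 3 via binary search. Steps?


Search for 3:
[0,14] mid=7 arr[7]=30
[0,6] mid=3 arr[3]=13
[0,2] mid=1 arr[1]=5
[0,0] mid=0 arr[0]=3
Total: 4 comparisons


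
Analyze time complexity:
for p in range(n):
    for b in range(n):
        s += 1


Per nesting level: O(n) * O(n) = O(n^2)
Complexity: O(n^2)


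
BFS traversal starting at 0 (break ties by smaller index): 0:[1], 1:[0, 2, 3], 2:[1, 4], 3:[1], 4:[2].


BFS queue: start with [0]
Visit order: [0, 1, 2, 3, 4]


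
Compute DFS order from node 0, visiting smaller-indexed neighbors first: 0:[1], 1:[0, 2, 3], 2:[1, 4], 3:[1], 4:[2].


DFS stack-based: start with [0]
Visit order: [0, 1, 2, 4, 3]


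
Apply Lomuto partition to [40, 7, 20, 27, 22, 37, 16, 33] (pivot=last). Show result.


Elements <= 33 go left of pivot.
Result: [7, 20, 27, 22, 16, 33, 40, 37], pivot at index 5


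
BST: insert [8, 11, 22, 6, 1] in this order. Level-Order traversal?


Root = 8; build tree by BST insertion.
Level-Order traversal: [8, 6, 11, 1, 22]


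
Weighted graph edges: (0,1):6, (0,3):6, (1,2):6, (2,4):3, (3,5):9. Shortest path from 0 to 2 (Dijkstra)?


Dijkstra from 0:
Distances: {0: 0, 1: 6, 2: 12, 3: 6, 4: 15, 5: 15}
Shortest distance to 2 = 12, path = [0, 1, 2]


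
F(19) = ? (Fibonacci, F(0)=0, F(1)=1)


F(n)=F(n-1)+F(n-2)
...F(17)=1597, F(18)=2584, F(19)=4181


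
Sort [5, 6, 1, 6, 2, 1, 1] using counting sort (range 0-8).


Count array: [0, 3, 1, 0, 0, 1, 2, 0, 0]
Reconstruct: [1, 1, 1, 2, 5, 6, 6]


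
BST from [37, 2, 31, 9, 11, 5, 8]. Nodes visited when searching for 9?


BST root = 37
Search for 9: compare at each node
Path: [37, 2, 31, 9]


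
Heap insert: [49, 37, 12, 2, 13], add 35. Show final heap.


Append 35: [49, 37, 12, 2, 13, 35]
Bubble up: swap idx 5(35) with idx 2(12)
Result: [49, 37, 35, 2, 13, 12]


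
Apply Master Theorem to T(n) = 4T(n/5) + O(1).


a=4, b=5, c=0. log_5(4)=0.861 > c=0. Case 1: O(n^log_b(a)) = O(n^0.861)
Complexity: O(n^0.861)


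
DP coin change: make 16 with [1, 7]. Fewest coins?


dp[0]=0; dp[i]=1+min(dp[i-c] for c in coins)
...dp[11]=5, dp[12]=6, dp[13]=7, dp[14]=2, dp[15]=3, dp[16]=4
Minimum coins for 16 = 4


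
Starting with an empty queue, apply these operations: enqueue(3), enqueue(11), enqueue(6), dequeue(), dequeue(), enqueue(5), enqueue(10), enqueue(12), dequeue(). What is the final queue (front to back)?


enqueue(3) -> [3]
enqueue(11) -> [3, 11]
enqueue(6) -> [3, 11, 6]
dequeue() returns 3 -> [11, 6]
dequeue() returns 11 -> [6]
enqueue(5) -> [6, 5]
enqueue(10) -> [6, 5, 10]
enqueue(12) -> [6, 5, 10, 12]
dequeue() returns 6 -> [5, 10, 12]
Final queue (front to back): [5, 10, 12]


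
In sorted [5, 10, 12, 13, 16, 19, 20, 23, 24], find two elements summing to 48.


Two pointers: lo=0, hi=8
No pair sums to 48


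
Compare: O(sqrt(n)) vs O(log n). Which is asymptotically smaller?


logarithmic grows slower than sublinear
O(log n) is asymptotically smaller; O(sqrt(n)) grows faster


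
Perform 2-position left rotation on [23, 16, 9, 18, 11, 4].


Left rotate by 2: [9, 18, 11, 4, 23, 16]


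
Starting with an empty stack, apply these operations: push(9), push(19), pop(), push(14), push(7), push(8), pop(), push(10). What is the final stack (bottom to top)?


push(9) -> [9]
push(19) -> [9, 19]
pop() returns 19 -> [9]
push(14) -> [9, 14]
push(7) -> [9, 14, 7]
push(8) -> [9, 14, 7, 8]
pop() returns 8 -> [9, 14, 7]
push(10) -> [9, 14, 7, 10]
Final stack (bottom to top): [9, 14, 7, 10]


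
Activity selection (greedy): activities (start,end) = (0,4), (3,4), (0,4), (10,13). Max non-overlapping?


Greedy: pick earliest-ending, then skip overlaps.
Selected (2 activities): [(0, 4), (10, 13)]


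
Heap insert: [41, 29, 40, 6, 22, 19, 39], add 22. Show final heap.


Append 22: [41, 29, 40, 6, 22, 19, 39, 22]
Bubble up: swap idx 7(22) with idx 3(6)
Result: [41, 29, 40, 22, 22, 19, 39, 6]


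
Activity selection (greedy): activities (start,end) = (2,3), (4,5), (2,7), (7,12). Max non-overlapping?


Greedy: pick earliest-ending, then skip overlaps.
Selected (3 activities): [(2, 3), (4, 5), (7, 12)]


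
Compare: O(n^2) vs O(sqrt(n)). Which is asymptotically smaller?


sublinear grows slower than quadratic
O(sqrt(n)) is asymptotically smaller; O(n^2) grows faster


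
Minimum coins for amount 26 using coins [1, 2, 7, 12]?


dp[0]=0; dp[i]=1+min(dp[i-c] for c in coins)
...dp[21]=3, dp[22]=4, dp[23]=4, dp[24]=2, dp[25]=3, dp[26]=3
Minimum coins for 26 = 3


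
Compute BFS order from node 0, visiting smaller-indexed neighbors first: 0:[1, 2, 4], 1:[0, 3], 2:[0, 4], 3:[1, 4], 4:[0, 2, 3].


BFS queue: start with [0]
Visit order: [0, 1, 2, 4, 3]


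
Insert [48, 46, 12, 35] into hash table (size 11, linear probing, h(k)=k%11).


Insertions: 48->slot 4; 46->slot 2; 12->slot 1; 35->slot 3
Table: [None, 12, 46, 35, 48, None, None, None, None, None, None]


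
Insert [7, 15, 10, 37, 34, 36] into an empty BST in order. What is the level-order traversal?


Root = 7; build tree by BST insertion.
Level-Order traversal: [7, 15, 10, 37, 34, 36]


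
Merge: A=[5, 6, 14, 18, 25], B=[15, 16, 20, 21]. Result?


Compare heads, take smaller each step.
Merged: [5, 6, 14, 15, 16, 18, 20, 21, 25]


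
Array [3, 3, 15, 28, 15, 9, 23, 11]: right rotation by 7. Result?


Right rotate by 7: [3, 15, 28, 15, 9, 23, 11, 3]


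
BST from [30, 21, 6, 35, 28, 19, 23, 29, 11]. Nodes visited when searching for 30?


BST root = 30
Search for 30: compare at each node
Path: [30]


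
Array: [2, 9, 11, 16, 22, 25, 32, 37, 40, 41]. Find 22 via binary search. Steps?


Search for 22:
[0,9] mid=4 arr[4]=22
Total: 1 comparisons


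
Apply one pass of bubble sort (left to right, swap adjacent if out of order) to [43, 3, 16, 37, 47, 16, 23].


After one pass: [3, 16, 37, 43, 16, 23, 47]


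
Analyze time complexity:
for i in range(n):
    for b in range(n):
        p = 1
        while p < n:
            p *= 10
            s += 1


Per nesting level: O(n) * O(n) * O(log n) = O(n^2 log n)
Complexity: O(n^2 log n)


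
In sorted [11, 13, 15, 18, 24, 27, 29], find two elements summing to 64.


Two pointers: lo=0, hi=6
No pair sums to 64


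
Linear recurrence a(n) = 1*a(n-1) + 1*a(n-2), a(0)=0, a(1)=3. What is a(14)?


Build bottom-up:
...a(12)=432, a(13)=699, a(14)=1*699+1*432=1131


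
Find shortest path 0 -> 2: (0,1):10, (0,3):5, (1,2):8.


Dijkstra from 0:
Distances: {0: 0, 1: 10, 2: 18, 3: 5}
Shortest distance to 2 = 18, path = [0, 1, 2]


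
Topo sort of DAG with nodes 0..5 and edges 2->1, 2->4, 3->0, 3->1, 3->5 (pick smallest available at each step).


Kahn's algorithm, process smallest node first
Order: [2, 3, 0, 1, 4, 5]


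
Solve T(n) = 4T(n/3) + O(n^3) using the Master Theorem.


a=4, b=3, c=3. log_3(4)=1.262 < c=3. Case 3: O(n^c) = O(n^3)
Complexity: O(n^3)


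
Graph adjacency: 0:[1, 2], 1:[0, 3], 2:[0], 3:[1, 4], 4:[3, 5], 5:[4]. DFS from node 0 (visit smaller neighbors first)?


DFS stack-based: start with [0]
Visit order: [0, 1, 3, 4, 5, 2]


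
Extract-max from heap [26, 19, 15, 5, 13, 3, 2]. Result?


Max = 26
Replace root with last, heapify down
Resulting heap: [19, 13, 15, 5, 2, 3]


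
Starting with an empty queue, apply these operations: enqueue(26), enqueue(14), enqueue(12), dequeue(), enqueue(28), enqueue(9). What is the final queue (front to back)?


enqueue(26) -> [26]
enqueue(14) -> [26, 14]
enqueue(12) -> [26, 14, 12]
dequeue() returns 26 -> [14, 12]
enqueue(28) -> [14, 12, 28]
enqueue(9) -> [14, 12, 28, 9]
Final queue (front to back): [14, 12, 28, 9]


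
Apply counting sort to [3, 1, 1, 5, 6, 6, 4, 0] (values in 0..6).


Count array: [1, 2, 0, 1, 1, 1, 2]
Reconstruct: [0, 1, 1, 3, 4, 5, 6, 6]


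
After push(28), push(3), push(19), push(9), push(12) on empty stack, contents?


push(28) -> [28]
push(3) -> [28, 3]
push(19) -> [28, 3, 19]
push(9) -> [28, 3, 19, 9]
push(12) -> [28, 3, 19, 9, 12]
Final stack (bottom to top): [28, 3, 19, 9, 12]


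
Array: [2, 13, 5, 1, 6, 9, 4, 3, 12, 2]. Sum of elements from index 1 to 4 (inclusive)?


Prefix sums: [0, 2, 15, 20, 21, 27, 36, 40, 43, 55, 57]
Sum[1..4] = prefix[5] - prefix[1] = 27 - 2 = 25


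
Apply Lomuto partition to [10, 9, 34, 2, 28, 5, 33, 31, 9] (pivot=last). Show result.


Elements <= 9 go left of pivot.
Result: [9, 2, 5, 9, 28, 34, 33, 31, 10], pivot at index 3


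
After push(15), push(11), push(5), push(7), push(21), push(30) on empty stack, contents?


push(15) -> [15]
push(11) -> [15, 11]
push(5) -> [15, 11, 5]
push(7) -> [15, 11, 5, 7]
push(21) -> [15, 11, 5, 7, 21]
push(30) -> [15, 11, 5, 7, 21, 30]
Final stack (bottom to top): [15, 11, 5, 7, 21, 30]


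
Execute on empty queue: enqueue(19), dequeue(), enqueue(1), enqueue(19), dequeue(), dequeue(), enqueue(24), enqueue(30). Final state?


enqueue(19) -> [19]
dequeue() returns 19 -> []
enqueue(1) -> [1]
enqueue(19) -> [1, 19]
dequeue() returns 1 -> [19]
dequeue() returns 19 -> []
enqueue(24) -> [24]
enqueue(30) -> [24, 30]
Final queue (front to back): [24, 30]


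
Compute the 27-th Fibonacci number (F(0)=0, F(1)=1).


F(n)=F(n-1)+F(n-2)
...F(25)=75025, F(26)=121393, F(27)=196418


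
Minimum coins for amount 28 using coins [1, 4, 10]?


dp[0]=0; dp[i]=1+min(dp[i-c] for c in coins)
...dp[23]=5, dp[24]=3, dp[25]=4, dp[26]=5, dp[27]=6, dp[28]=4
Minimum coins for 28 = 4


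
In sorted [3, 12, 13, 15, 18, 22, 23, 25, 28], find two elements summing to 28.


Two pointers: lo=0, hi=8
Found pair: (3, 25) summing to 28


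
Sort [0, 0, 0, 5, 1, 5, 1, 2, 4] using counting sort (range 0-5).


Count array: [3, 2, 1, 0, 1, 2]
Reconstruct: [0, 0, 0, 1, 1, 2, 4, 5, 5]


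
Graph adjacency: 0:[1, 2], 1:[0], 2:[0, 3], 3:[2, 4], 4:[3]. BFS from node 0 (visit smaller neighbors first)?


BFS queue: start with [0]
Visit order: [0, 1, 2, 3, 4]


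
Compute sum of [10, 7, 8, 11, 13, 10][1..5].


Prefix sums: [0, 10, 17, 25, 36, 49, 59]
Sum[1..5] = prefix[6] - prefix[1] = 59 - 10 = 49


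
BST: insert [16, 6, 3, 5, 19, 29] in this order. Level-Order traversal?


Root = 16; build tree by BST insertion.
Level-Order traversal: [16, 6, 19, 3, 29, 5]


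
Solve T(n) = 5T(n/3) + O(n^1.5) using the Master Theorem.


a=5, b=3, c=1.5. log_3(5)=1.465 < c=1.5. Case 3: O(n^c) = O(n^1.500)
Complexity: O(n^1.500)


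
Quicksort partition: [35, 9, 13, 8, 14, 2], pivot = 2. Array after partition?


Elements <= 2 go left of pivot.
Result: [2, 9, 13, 8, 14, 35], pivot at index 0


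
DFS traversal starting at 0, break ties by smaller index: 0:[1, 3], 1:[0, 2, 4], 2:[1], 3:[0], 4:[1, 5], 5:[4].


DFS stack-based: start with [0]
Visit order: [0, 1, 2, 4, 5, 3]


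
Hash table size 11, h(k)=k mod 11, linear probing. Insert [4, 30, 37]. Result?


Insertions: 4->slot 4; 30->slot 8; 37->slot 5
Table: [None, None, None, None, 4, 37, None, None, 30, None, None]


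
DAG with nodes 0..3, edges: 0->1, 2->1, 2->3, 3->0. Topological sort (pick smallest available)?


Kahn's algorithm, process smallest node first
Order: [2, 3, 0, 1]


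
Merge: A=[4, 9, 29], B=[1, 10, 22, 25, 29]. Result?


Compare heads, take smaller each step.
Merged: [1, 4, 9, 10, 22, 25, 29, 29]


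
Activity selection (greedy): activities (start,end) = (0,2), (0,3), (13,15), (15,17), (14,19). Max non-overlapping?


Greedy: pick earliest-ending, then skip overlaps.
Selected (3 activities): [(0, 2), (13, 15), (15, 17)]


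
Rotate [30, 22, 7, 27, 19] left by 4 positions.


Left rotate by 4: [19, 30, 22, 7, 27]


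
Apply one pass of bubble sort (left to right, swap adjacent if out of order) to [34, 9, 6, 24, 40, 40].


After one pass: [9, 6, 24, 34, 40, 40]


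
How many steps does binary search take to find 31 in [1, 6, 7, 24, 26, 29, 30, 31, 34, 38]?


Search for 31:
[0,9] mid=4 arr[4]=26
[5,9] mid=7 arr[7]=31
Total: 2 comparisons


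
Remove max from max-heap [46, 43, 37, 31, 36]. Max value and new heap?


Max = 46
Replace root with last, heapify down
Resulting heap: [43, 36, 37, 31]


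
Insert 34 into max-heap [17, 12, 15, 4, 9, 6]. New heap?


Append 34: [17, 12, 15, 4, 9, 6, 34]
Bubble up: swap idx 6(34) with idx 2(15); swap idx 2(34) with idx 0(17)
Result: [34, 12, 17, 4, 9, 6, 15]


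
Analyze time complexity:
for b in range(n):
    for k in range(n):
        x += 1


Per nesting level: O(n) * O(n) = O(n^2)
Complexity: O(n^2)


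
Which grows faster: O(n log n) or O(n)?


linear grows slower than linearithmic
O(n) is asymptotically smaller; O(n log n) grows faster


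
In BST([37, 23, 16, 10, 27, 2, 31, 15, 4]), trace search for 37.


BST root = 37
Search for 37: compare at each node
Path: [37]


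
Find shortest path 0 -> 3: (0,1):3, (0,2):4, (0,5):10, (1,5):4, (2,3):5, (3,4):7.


Dijkstra from 0:
Distances: {0: 0, 1: 3, 2: 4, 3: 9, 4: 16, 5: 7}
Shortest distance to 3 = 9, path = [0, 2, 3]


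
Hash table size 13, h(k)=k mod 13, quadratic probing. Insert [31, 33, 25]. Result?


Insertions: 31->slot 5; 33->slot 7; 25->slot 12
Table: [None, None, None, None, None, 31, None, 33, None, None, None, None, 25]


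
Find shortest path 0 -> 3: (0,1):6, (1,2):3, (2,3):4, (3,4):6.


Dijkstra from 0:
Distances: {0: 0, 1: 6, 2: 9, 3: 13, 4: 19}
Shortest distance to 3 = 13, path = [0, 1, 2, 3]


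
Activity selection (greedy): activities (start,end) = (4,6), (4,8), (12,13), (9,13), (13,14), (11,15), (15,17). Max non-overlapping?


Greedy: pick earliest-ending, then skip overlaps.
Selected (4 activities): [(4, 6), (12, 13), (13, 14), (15, 17)]


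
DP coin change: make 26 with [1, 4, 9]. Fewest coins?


dp[0]=0; dp[i]=1+min(dp[i-c] for c in coins)
...dp[21]=4, dp[22]=3, dp[23]=4, dp[24]=5, dp[25]=5, dp[26]=4
Minimum coins for 26 = 4


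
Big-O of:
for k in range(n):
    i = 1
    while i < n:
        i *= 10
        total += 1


Per nesting level: O(n) * O(log n) = O(n log n)
Complexity: O(n log n)


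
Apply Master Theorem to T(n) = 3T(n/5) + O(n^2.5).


a=3, b=5, c=2.5. log_5(3)=0.683 < c=2.5. Case 3: O(n^c) = O(n^2.500)
Complexity: O(n^2.500)


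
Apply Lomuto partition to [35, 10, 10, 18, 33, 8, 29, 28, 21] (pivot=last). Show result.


Elements <= 21 go left of pivot.
Result: [10, 10, 18, 8, 21, 35, 29, 28, 33], pivot at index 4


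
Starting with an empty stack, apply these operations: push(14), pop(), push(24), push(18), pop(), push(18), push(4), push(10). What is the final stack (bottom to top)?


push(14) -> [14]
pop() returns 14 -> []
push(24) -> [24]
push(18) -> [24, 18]
pop() returns 18 -> [24]
push(18) -> [24, 18]
push(4) -> [24, 18, 4]
push(10) -> [24, 18, 4, 10]
Final stack (bottom to top): [24, 18, 4, 10]


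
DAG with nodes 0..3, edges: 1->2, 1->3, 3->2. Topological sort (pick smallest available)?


Kahn's algorithm, process smallest node first
Order: [0, 1, 3, 2]


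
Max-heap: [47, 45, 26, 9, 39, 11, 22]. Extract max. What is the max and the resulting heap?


Max = 47
Replace root with last, heapify down
Resulting heap: [45, 39, 26, 9, 22, 11]


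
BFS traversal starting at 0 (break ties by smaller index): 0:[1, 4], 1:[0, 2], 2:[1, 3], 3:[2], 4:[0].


BFS queue: start with [0]
Visit order: [0, 1, 4, 2, 3]


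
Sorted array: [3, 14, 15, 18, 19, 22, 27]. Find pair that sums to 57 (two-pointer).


Two pointers: lo=0, hi=6
No pair sums to 57


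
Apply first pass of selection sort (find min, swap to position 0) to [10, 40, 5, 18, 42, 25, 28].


After one pass: [5, 40, 10, 18, 42, 25, 28]


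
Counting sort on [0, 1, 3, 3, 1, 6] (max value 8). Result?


Count array: [1, 2, 0, 2, 0, 0, 1, 0, 0]
Reconstruct: [0, 1, 1, 3, 3, 6]


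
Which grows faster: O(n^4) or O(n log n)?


linearithmic grows slower than quartic
O(n log n) is asymptotically smaller; O(n^4) grows faster


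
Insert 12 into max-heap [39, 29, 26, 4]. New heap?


Append 12: [39, 29, 26, 4, 12]
Bubble up: no swaps needed
Result: [39, 29, 26, 4, 12]


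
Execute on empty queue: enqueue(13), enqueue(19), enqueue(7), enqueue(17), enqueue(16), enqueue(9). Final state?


enqueue(13) -> [13]
enqueue(19) -> [13, 19]
enqueue(7) -> [13, 19, 7]
enqueue(17) -> [13, 19, 7, 17]
enqueue(16) -> [13, 19, 7, 17, 16]
enqueue(9) -> [13, 19, 7, 17, 16, 9]
Final queue (front to back): [13, 19, 7, 17, 16, 9]


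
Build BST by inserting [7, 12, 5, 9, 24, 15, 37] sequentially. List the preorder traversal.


Root = 7; build tree by BST insertion.
Preorder traversal: [7, 5, 12, 9, 24, 15, 37]


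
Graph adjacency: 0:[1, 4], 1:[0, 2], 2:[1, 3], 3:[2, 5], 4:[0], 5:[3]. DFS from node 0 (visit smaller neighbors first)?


DFS stack-based: start with [0]
Visit order: [0, 1, 2, 3, 5, 4]


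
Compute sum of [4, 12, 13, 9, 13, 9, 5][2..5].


Prefix sums: [0, 4, 16, 29, 38, 51, 60, 65]
Sum[2..5] = prefix[6] - prefix[2] = 60 - 16 = 44


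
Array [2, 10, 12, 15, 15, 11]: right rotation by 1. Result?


Right rotate by 1: [11, 2, 10, 12, 15, 15]


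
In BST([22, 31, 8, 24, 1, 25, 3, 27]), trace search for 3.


BST root = 22
Search for 3: compare at each node
Path: [22, 8, 1, 3]


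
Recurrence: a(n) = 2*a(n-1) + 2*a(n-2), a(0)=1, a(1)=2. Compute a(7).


Build bottom-up:
...a(5)=120, a(6)=328, a(7)=2*328+2*120=896


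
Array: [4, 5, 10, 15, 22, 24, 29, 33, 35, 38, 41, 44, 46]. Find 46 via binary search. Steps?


Search for 46:
[0,12] mid=6 arr[6]=29
[7,12] mid=9 arr[9]=38
[10,12] mid=11 arr[11]=44
[12,12] mid=12 arr[12]=46
Total: 4 comparisons


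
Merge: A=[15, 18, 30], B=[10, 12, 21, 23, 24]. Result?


Compare heads, take smaller each step.
Merged: [10, 12, 15, 18, 21, 23, 24, 30]


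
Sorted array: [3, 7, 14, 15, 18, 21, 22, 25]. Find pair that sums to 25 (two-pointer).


Two pointers: lo=0, hi=7
Found pair: (3, 22) summing to 25


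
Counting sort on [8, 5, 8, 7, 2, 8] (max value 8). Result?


Count array: [0, 0, 1, 0, 0, 1, 0, 1, 3]
Reconstruct: [2, 5, 7, 8, 8, 8]


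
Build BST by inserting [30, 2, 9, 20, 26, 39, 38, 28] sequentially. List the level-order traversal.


Root = 30; build tree by BST insertion.
Level-Order traversal: [30, 2, 39, 9, 38, 20, 26, 28]


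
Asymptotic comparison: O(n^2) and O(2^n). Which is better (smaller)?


quadratic grows slower than exponential
O(n^2) is asymptotically smaller; O(2^n) grows faster


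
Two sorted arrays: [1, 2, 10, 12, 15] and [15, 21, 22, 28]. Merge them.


Compare heads, take smaller each step.
Merged: [1, 2, 10, 12, 15, 15, 21, 22, 28]


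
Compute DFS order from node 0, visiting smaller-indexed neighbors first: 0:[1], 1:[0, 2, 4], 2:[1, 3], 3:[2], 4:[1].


DFS stack-based: start with [0]
Visit order: [0, 1, 2, 3, 4]


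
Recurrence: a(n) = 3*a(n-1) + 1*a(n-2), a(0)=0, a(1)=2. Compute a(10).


Build bottom-up:
...a(8)=7854, a(9)=25940, a(10)=3*25940+1*7854=85674


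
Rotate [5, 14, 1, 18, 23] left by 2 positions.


Left rotate by 2: [1, 18, 23, 5, 14]


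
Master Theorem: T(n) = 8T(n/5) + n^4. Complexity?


a=8, b=5, c=4. log_5(8)=1.292 < c=4. Case 3: O(n^c) = O(n^4)
Complexity: O(n^4)


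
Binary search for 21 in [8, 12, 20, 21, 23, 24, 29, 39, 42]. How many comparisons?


Search for 21:
[0,8] mid=4 arr[4]=23
[0,3] mid=1 arr[1]=12
[2,3] mid=2 arr[2]=20
[3,3] mid=3 arr[3]=21
Total: 4 comparisons


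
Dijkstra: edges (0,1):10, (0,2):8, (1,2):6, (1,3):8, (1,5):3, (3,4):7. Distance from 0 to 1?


Dijkstra from 0:
Distances: {0: 0, 1: 10, 2: 8, 3: 18, 4: 25, 5: 13}
Shortest distance to 1 = 10, path = [0, 1]


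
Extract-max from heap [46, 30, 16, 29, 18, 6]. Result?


Max = 46
Replace root with last, heapify down
Resulting heap: [30, 29, 16, 6, 18]


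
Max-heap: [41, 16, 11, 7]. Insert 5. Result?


Append 5: [41, 16, 11, 7, 5]
Bubble up: no swaps needed
Result: [41, 16, 11, 7, 5]


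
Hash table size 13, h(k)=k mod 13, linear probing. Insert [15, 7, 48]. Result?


Insertions: 15->slot 2; 7->slot 7; 48->slot 9
Table: [None, None, 15, None, None, None, None, 7, None, 48, None, None, None]


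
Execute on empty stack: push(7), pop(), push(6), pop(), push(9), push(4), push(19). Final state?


push(7) -> [7]
pop() returns 7 -> []
push(6) -> [6]
pop() returns 6 -> []
push(9) -> [9]
push(4) -> [9, 4]
push(19) -> [9, 4, 19]
Final stack (bottom to top): [9, 4, 19]


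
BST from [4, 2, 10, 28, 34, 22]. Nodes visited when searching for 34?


BST root = 4
Search for 34: compare at each node
Path: [4, 10, 28, 34]


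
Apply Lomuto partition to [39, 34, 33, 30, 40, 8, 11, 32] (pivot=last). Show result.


Elements <= 32 go left of pivot.
Result: [30, 8, 11, 32, 40, 34, 33, 39], pivot at index 3


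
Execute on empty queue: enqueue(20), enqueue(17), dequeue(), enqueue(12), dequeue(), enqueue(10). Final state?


enqueue(20) -> [20]
enqueue(17) -> [20, 17]
dequeue() returns 20 -> [17]
enqueue(12) -> [17, 12]
dequeue() returns 17 -> [12]
enqueue(10) -> [12, 10]
Final queue (front to back): [12, 10]


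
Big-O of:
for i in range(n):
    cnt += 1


Per nesting level: O(n) = O(n)
Complexity: O(n)


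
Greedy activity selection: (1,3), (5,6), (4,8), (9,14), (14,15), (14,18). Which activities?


Greedy: pick earliest-ending, then skip overlaps.
Selected (4 activities): [(1, 3), (5, 6), (9, 14), (14, 15)]


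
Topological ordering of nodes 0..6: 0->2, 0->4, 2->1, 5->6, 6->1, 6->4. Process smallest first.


Kahn's algorithm, process smallest node first
Order: [0, 2, 3, 5, 6, 1, 4]


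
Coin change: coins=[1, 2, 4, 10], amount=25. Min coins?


dp[0]=0; dp[i]=1+min(dp[i-c] for c in coins)
...dp[20]=2, dp[21]=3, dp[22]=3, dp[23]=4, dp[24]=3, dp[25]=4
Minimum coins for 25 = 4


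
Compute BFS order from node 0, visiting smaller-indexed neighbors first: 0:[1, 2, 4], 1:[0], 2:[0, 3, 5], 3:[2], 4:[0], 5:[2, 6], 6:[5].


BFS queue: start with [0]
Visit order: [0, 1, 2, 4, 3, 5, 6]


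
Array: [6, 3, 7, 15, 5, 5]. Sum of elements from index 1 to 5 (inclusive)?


Prefix sums: [0, 6, 9, 16, 31, 36, 41]
Sum[1..5] = prefix[6] - prefix[1] = 41 - 6 = 35


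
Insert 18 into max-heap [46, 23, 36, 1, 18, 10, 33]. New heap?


Append 18: [46, 23, 36, 1, 18, 10, 33, 18]
Bubble up: swap idx 7(18) with idx 3(1)
Result: [46, 23, 36, 18, 18, 10, 33, 1]


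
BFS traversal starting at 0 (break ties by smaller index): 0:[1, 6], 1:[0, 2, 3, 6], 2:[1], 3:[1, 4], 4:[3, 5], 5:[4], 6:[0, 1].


BFS queue: start with [0]
Visit order: [0, 1, 6, 2, 3, 4, 5]


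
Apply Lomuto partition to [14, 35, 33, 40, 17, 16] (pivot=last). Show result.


Elements <= 16 go left of pivot.
Result: [14, 16, 33, 40, 17, 35], pivot at index 1


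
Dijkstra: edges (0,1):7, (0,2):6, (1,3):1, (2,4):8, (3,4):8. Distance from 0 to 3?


Dijkstra from 0:
Distances: {0: 0, 1: 7, 2: 6, 3: 8, 4: 14}
Shortest distance to 3 = 8, path = [0, 1, 3]


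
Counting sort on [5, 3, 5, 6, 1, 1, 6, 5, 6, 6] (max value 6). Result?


Count array: [0, 2, 0, 1, 0, 3, 4]
Reconstruct: [1, 1, 3, 5, 5, 5, 6, 6, 6, 6]


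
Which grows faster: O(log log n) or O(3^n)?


double-logarithmic grows slower than exponential (base 3)
O(log log n) is asymptotically smaller; O(3^n) grows faster


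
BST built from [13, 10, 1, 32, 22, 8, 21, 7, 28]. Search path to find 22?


BST root = 13
Search for 22: compare at each node
Path: [13, 32, 22]


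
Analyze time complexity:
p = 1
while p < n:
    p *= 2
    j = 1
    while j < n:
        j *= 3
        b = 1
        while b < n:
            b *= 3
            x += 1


Per nesting level: O(log n) * O(log n) * O(log n) = O((log n)^3)
Complexity: O((log n)^3)
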